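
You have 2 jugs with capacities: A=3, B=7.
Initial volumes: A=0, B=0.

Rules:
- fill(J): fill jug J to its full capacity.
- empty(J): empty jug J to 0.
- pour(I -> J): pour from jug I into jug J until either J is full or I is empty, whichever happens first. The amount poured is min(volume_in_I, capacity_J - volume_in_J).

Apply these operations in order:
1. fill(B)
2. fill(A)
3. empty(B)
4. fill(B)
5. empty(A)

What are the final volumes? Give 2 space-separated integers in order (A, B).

Step 1: fill(B) -> (A=0 B=7)
Step 2: fill(A) -> (A=3 B=7)
Step 3: empty(B) -> (A=3 B=0)
Step 4: fill(B) -> (A=3 B=7)
Step 5: empty(A) -> (A=0 B=7)

Answer: 0 7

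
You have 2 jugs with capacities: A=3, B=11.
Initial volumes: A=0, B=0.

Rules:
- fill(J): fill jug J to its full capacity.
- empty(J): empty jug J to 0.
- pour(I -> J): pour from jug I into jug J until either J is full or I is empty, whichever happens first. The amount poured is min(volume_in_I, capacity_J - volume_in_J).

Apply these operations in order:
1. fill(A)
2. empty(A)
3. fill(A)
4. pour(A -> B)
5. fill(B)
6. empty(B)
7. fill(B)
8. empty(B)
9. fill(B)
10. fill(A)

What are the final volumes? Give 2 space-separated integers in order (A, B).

Answer: 3 11

Derivation:
Step 1: fill(A) -> (A=3 B=0)
Step 2: empty(A) -> (A=0 B=0)
Step 3: fill(A) -> (A=3 B=0)
Step 4: pour(A -> B) -> (A=0 B=3)
Step 5: fill(B) -> (A=0 B=11)
Step 6: empty(B) -> (A=0 B=0)
Step 7: fill(B) -> (A=0 B=11)
Step 8: empty(B) -> (A=0 B=0)
Step 9: fill(B) -> (A=0 B=11)
Step 10: fill(A) -> (A=3 B=11)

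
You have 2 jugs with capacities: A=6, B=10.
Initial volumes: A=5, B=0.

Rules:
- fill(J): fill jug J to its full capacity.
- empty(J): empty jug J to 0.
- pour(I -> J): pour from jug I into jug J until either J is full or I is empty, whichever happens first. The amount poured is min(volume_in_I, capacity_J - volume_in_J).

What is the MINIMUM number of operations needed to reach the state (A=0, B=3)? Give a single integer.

Answer: 5

Derivation:
BFS from (A=5, B=0). One shortest path:
  1. fill(B) -> (A=5 B=10)
  2. pour(B -> A) -> (A=6 B=9)
  3. empty(A) -> (A=0 B=9)
  4. pour(B -> A) -> (A=6 B=3)
  5. empty(A) -> (A=0 B=3)
Reached target in 5 moves.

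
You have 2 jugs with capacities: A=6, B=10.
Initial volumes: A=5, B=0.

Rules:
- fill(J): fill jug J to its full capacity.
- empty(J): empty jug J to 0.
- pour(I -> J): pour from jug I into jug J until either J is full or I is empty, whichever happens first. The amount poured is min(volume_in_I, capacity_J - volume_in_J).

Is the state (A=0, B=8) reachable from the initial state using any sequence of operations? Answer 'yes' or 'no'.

Answer: yes

Derivation:
BFS from (A=5, B=0):
  1. fill(A) -> (A=6 B=0)
  2. pour(A -> B) -> (A=0 B=6)
  3. fill(A) -> (A=6 B=6)
  4. pour(A -> B) -> (A=2 B=10)
  5. empty(B) -> (A=2 B=0)
  6. pour(A -> B) -> (A=0 B=2)
  7. fill(A) -> (A=6 B=2)
  8. pour(A -> B) -> (A=0 B=8)
Target reached → yes.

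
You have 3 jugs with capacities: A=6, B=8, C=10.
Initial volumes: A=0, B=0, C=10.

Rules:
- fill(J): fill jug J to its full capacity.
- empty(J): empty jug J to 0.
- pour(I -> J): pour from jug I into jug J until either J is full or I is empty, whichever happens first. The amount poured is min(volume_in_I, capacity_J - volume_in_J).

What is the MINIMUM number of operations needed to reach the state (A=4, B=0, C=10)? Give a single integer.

Answer: 4

Derivation:
BFS from (A=0, B=0, C=10). One shortest path:
  1. pour(C -> A) -> (A=6 B=0 C=4)
  2. empty(A) -> (A=0 B=0 C=4)
  3. pour(C -> A) -> (A=4 B=0 C=0)
  4. fill(C) -> (A=4 B=0 C=10)
Reached target in 4 moves.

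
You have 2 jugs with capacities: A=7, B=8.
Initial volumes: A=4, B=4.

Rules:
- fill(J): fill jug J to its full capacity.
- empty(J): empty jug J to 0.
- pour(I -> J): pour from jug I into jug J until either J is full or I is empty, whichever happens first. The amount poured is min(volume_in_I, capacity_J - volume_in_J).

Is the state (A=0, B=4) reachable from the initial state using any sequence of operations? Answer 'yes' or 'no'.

Answer: yes

Derivation:
BFS from (A=4, B=4):
  1. empty(A) -> (A=0 B=4)
Target reached → yes.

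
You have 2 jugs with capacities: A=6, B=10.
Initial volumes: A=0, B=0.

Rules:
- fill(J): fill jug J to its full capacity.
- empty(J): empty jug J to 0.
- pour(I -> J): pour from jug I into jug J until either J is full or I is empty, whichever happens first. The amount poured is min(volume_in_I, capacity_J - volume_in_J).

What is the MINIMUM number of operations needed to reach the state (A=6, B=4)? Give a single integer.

BFS from (A=0, B=0). One shortest path:
  1. fill(B) -> (A=0 B=10)
  2. pour(B -> A) -> (A=6 B=4)
Reached target in 2 moves.

Answer: 2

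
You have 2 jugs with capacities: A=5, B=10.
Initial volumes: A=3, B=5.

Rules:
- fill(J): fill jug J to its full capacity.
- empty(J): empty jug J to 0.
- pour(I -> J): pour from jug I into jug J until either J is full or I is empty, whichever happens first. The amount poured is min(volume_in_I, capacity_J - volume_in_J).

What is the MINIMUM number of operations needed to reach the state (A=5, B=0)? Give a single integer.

Answer: 2

Derivation:
BFS from (A=3, B=5). One shortest path:
  1. fill(A) -> (A=5 B=5)
  2. empty(B) -> (A=5 B=0)
Reached target in 2 moves.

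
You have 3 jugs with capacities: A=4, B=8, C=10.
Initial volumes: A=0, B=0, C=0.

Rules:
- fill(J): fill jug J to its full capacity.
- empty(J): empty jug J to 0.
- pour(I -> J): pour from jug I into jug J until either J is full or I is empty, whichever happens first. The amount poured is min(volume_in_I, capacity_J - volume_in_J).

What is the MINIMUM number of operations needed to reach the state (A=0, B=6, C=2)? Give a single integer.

Answer: 7

Derivation:
BFS from (A=0, B=0, C=0). One shortest path:
  1. fill(A) -> (A=4 B=0 C=0)
  2. fill(B) -> (A=4 B=8 C=0)
  3. pour(B -> C) -> (A=4 B=0 C=8)
  4. pour(A -> C) -> (A=2 B=0 C=10)
  5. pour(C -> B) -> (A=2 B=8 C=2)
  6. pour(B -> A) -> (A=4 B=6 C=2)
  7. empty(A) -> (A=0 B=6 C=2)
Reached target in 7 moves.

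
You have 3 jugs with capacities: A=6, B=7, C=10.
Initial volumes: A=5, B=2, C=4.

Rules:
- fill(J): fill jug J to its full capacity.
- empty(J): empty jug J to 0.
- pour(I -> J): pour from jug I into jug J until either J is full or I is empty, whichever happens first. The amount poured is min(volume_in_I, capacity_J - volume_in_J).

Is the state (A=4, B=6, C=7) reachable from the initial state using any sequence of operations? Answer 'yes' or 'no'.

BFS explored all 347 reachable states.
Reachable set includes: (0,0,0), (0,0,1), (0,0,2), (0,0,3), (0,0,4), (0,0,5), (0,0,6), (0,0,7), (0,0,8), (0,0,9), (0,0,10), (0,1,0) ...
Target (A=4, B=6, C=7) not in reachable set → no.

Answer: no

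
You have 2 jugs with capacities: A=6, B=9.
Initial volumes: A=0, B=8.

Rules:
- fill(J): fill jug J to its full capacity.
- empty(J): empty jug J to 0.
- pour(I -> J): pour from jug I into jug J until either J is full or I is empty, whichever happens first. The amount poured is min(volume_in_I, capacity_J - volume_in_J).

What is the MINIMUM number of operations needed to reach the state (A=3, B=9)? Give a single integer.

Answer: 5

Derivation:
BFS from (A=0, B=8). One shortest path:
  1. fill(A) -> (A=6 B=8)
  2. empty(B) -> (A=6 B=0)
  3. pour(A -> B) -> (A=0 B=6)
  4. fill(A) -> (A=6 B=6)
  5. pour(A -> B) -> (A=3 B=9)
Reached target in 5 moves.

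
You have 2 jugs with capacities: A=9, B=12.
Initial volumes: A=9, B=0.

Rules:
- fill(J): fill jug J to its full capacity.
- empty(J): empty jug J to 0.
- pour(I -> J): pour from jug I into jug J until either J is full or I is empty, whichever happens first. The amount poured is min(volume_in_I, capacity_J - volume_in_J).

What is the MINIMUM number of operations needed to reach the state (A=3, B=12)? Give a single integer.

Answer: 6

Derivation:
BFS from (A=9, B=0). One shortest path:
  1. empty(A) -> (A=0 B=0)
  2. fill(B) -> (A=0 B=12)
  3. pour(B -> A) -> (A=9 B=3)
  4. empty(A) -> (A=0 B=3)
  5. pour(B -> A) -> (A=3 B=0)
  6. fill(B) -> (A=3 B=12)
Reached target in 6 moves.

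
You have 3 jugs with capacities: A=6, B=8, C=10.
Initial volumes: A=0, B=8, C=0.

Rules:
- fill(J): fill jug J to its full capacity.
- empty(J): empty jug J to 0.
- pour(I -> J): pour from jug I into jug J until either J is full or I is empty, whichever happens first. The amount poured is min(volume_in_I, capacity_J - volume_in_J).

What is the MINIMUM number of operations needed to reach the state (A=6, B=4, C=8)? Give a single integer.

BFS from (A=0, B=8, C=0). One shortest path:
  1. empty(B) -> (A=0 B=0 C=0)
  2. fill(C) -> (A=0 B=0 C=10)
  3. pour(C -> B) -> (A=0 B=8 C=2)
  4. pour(C -> A) -> (A=2 B=8 C=0)
  5. pour(B -> C) -> (A=2 B=0 C=8)
  6. fill(B) -> (A=2 B=8 C=8)
  7. pour(B -> A) -> (A=6 B=4 C=8)
Reached target in 7 moves.

Answer: 7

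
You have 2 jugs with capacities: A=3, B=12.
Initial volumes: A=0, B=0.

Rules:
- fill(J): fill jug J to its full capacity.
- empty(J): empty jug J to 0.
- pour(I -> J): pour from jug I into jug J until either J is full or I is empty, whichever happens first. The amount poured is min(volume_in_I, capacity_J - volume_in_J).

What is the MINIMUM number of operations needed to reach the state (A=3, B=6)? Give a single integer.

Answer: 4

Derivation:
BFS from (A=0, B=0). One shortest path:
  1. fill(B) -> (A=0 B=12)
  2. pour(B -> A) -> (A=3 B=9)
  3. empty(A) -> (A=0 B=9)
  4. pour(B -> A) -> (A=3 B=6)
Reached target in 4 moves.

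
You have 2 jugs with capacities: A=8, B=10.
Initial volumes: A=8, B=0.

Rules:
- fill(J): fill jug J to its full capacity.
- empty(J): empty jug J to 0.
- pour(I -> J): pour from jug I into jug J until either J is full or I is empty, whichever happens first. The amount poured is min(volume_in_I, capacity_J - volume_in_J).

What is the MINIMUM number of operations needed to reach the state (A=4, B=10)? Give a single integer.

BFS from (A=8, B=0). One shortest path:
  1. pour(A -> B) -> (A=0 B=8)
  2. fill(A) -> (A=8 B=8)
  3. pour(A -> B) -> (A=6 B=10)
  4. empty(B) -> (A=6 B=0)
  5. pour(A -> B) -> (A=0 B=6)
  6. fill(A) -> (A=8 B=6)
  7. pour(A -> B) -> (A=4 B=10)
Reached target in 7 moves.

Answer: 7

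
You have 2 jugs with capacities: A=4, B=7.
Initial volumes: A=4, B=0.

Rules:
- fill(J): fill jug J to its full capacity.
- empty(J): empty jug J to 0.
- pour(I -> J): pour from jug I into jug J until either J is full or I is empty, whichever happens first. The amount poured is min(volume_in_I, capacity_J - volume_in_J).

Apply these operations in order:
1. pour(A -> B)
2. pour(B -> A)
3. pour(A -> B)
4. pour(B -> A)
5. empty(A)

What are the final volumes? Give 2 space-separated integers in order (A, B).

Answer: 0 0

Derivation:
Step 1: pour(A -> B) -> (A=0 B=4)
Step 2: pour(B -> A) -> (A=4 B=0)
Step 3: pour(A -> B) -> (A=0 B=4)
Step 4: pour(B -> A) -> (A=4 B=0)
Step 5: empty(A) -> (A=0 B=0)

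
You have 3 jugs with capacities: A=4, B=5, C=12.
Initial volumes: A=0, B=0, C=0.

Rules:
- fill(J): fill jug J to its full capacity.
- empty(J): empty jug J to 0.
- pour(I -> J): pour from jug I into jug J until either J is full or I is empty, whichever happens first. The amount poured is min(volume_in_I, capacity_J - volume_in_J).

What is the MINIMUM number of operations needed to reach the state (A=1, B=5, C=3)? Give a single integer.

BFS from (A=0, B=0, C=0). One shortest path:
  1. fill(A) -> (A=4 B=0 C=0)
  2. fill(B) -> (A=4 B=5 C=0)
  3. pour(A -> C) -> (A=0 B=5 C=4)
  4. pour(B -> A) -> (A=4 B=1 C=4)
  5. pour(A -> C) -> (A=0 B=1 C=8)
  6. pour(B -> A) -> (A=1 B=0 C=8)
  7. pour(C -> B) -> (A=1 B=5 C=3)
Reached target in 7 moves.

Answer: 7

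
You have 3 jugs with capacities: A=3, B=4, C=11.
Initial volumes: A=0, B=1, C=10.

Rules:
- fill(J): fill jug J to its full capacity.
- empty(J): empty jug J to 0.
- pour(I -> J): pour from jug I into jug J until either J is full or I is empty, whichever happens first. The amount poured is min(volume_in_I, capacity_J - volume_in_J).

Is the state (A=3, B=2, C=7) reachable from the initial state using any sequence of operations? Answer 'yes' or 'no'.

BFS from (A=0, B=1, C=10):
  1. fill(C) -> (A=0 B=1 C=11)
  2. pour(B -> A) -> (A=1 B=0 C=11)
  3. pour(C -> B) -> (A=1 B=4 C=7)
  4. pour(B -> A) -> (A=3 B=2 C=7)
Target reached → yes.

Answer: yes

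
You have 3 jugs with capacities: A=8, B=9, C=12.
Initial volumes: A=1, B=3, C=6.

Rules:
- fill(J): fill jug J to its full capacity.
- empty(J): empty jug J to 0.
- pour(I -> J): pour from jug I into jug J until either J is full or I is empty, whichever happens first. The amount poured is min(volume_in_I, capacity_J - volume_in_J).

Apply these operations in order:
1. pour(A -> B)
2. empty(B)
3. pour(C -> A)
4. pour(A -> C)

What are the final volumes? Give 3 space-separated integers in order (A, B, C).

Step 1: pour(A -> B) -> (A=0 B=4 C=6)
Step 2: empty(B) -> (A=0 B=0 C=6)
Step 3: pour(C -> A) -> (A=6 B=0 C=0)
Step 4: pour(A -> C) -> (A=0 B=0 C=6)

Answer: 0 0 6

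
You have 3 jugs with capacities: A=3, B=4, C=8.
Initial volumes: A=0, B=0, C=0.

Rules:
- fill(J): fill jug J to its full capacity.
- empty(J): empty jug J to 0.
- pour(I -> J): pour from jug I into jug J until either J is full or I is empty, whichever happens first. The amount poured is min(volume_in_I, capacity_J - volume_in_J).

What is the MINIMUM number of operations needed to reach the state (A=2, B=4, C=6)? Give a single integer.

BFS from (A=0, B=0, C=0). One shortest path:
  1. fill(C) -> (A=0 B=0 C=8)
  2. pour(C -> A) -> (A=3 B=0 C=5)
  3. pour(A -> B) -> (A=0 B=3 C=5)
  4. pour(C -> A) -> (A=3 B=3 C=2)
  5. pour(A -> B) -> (A=2 B=4 C=2)
  6. pour(B -> C) -> (A=2 B=0 C=6)
  7. fill(B) -> (A=2 B=4 C=6)
Reached target in 7 moves.

Answer: 7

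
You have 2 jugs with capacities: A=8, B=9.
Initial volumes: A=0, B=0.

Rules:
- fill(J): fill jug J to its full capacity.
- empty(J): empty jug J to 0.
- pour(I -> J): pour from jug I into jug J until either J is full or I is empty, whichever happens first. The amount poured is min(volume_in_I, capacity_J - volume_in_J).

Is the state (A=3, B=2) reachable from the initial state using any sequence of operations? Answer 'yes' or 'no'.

Answer: no

Derivation:
BFS explored all 34 reachable states.
Reachable set includes: (0,0), (0,1), (0,2), (0,3), (0,4), (0,5), (0,6), (0,7), (0,8), (0,9), (1,0), (1,9) ...
Target (A=3, B=2) not in reachable set → no.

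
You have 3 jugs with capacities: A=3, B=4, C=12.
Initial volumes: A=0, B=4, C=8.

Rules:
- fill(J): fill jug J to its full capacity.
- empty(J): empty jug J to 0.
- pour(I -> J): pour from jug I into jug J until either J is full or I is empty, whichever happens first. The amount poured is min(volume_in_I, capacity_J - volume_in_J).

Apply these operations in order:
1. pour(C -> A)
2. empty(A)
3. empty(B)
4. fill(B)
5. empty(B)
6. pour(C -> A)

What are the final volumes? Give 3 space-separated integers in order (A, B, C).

Answer: 3 0 2

Derivation:
Step 1: pour(C -> A) -> (A=3 B=4 C=5)
Step 2: empty(A) -> (A=0 B=4 C=5)
Step 3: empty(B) -> (A=0 B=0 C=5)
Step 4: fill(B) -> (A=0 B=4 C=5)
Step 5: empty(B) -> (A=0 B=0 C=5)
Step 6: pour(C -> A) -> (A=3 B=0 C=2)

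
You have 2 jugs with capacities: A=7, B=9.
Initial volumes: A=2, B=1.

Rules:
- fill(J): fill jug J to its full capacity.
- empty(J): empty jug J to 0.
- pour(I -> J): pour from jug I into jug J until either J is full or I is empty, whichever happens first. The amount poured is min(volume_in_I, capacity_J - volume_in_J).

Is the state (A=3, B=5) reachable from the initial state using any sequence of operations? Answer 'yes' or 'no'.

BFS explored all 33 reachable states.
Reachable set includes: (0,0), (0,1), (0,2), (0,3), (0,4), (0,5), (0,6), (0,7), (0,8), (0,9), (1,0), (1,9) ...
Target (A=3, B=5) not in reachable set → no.

Answer: no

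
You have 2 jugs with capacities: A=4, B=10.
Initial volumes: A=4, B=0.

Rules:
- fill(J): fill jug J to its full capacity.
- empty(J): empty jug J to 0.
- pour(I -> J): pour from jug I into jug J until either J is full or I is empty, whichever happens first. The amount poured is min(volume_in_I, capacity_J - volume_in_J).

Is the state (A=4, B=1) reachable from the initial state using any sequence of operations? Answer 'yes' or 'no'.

Answer: no

Derivation:
BFS explored all 14 reachable states.
Reachable set includes: (0,0), (0,2), (0,4), (0,6), (0,8), (0,10), (2,0), (2,10), (4,0), (4,2), (4,4), (4,6) ...
Target (A=4, B=1) not in reachable set → no.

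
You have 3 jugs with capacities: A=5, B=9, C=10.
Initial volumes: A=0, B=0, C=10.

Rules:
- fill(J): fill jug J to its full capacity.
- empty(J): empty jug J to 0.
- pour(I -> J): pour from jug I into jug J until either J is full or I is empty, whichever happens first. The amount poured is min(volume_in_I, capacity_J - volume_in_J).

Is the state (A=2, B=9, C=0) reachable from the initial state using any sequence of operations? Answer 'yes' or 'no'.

Answer: yes

Derivation:
BFS from (A=0, B=0, C=10):
  1. pour(C -> B) -> (A=0 B=9 C=1)
  2. empty(B) -> (A=0 B=0 C=1)
  3. pour(C -> A) -> (A=1 B=0 C=0)
  4. fill(C) -> (A=1 B=0 C=10)
  5. pour(C -> B) -> (A=1 B=9 C=1)
  6. pour(C -> A) -> (A=2 B=9 C=0)
Target reached → yes.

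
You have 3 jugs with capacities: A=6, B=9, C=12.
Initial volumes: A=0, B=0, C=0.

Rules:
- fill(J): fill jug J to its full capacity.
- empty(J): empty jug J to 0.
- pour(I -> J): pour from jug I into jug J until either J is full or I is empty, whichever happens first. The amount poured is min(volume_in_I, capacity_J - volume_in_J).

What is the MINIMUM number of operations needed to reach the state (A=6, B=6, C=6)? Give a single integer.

Answer: 4

Derivation:
BFS from (A=0, B=0, C=0). One shortest path:
  1. fill(A) -> (A=6 B=0 C=0)
  2. fill(C) -> (A=6 B=0 C=12)
  3. pour(A -> B) -> (A=0 B=6 C=12)
  4. pour(C -> A) -> (A=6 B=6 C=6)
Reached target in 4 moves.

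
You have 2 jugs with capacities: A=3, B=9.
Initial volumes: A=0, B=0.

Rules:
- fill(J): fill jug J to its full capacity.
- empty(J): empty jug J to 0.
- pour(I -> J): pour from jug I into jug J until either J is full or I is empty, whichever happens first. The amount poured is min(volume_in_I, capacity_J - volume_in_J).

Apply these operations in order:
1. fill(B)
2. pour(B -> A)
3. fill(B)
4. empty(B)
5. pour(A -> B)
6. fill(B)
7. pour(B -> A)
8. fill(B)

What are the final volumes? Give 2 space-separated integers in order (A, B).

Step 1: fill(B) -> (A=0 B=9)
Step 2: pour(B -> A) -> (A=3 B=6)
Step 3: fill(B) -> (A=3 B=9)
Step 4: empty(B) -> (A=3 B=0)
Step 5: pour(A -> B) -> (A=0 B=3)
Step 6: fill(B) -> (A=0 B=9)
Step 7: pour(B -> A) -> (A=3 B=6)
Step 8: fill(B) -> (A=3 B=9)

Answer: 3 9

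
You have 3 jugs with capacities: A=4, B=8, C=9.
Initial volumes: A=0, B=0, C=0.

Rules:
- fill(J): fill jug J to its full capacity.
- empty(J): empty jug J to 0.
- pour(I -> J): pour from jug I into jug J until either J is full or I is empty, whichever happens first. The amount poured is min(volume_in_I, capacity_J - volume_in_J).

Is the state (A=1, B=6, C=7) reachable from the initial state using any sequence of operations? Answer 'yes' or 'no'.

Answer: no

Derivation:
BFS explored all 282 reachable states.
Reachable set includes: (0,0,0), (0,0,1), (0,0,2), (0,0,3), (0,0,4), (0,0,5), (0,0,6), (0,0,7), (0,0,8), (0,0,9), (0,1,0), (0,1,1) ...
Target (A=1, B=6, C=7) not in reachable set → no.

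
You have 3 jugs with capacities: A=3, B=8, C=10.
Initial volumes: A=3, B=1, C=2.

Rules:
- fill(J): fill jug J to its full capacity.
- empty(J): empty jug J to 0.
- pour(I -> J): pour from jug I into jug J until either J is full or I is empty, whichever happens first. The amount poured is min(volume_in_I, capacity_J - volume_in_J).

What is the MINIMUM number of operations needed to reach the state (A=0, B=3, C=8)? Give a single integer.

Answer: 4

Derivation:
BFS from (A=3, B=1, C=2). One shortest path:
  1. fill(B) -> (A=3 B=8 C=2)
  2. empty(C) -> (A=3 B=8 C=0)
  3. pour(B -> C) -> (A=3 B=0 C=8)
  4. pour(A -> B) -> (A=0 B=3 C=8)
Reached target in 4 moves.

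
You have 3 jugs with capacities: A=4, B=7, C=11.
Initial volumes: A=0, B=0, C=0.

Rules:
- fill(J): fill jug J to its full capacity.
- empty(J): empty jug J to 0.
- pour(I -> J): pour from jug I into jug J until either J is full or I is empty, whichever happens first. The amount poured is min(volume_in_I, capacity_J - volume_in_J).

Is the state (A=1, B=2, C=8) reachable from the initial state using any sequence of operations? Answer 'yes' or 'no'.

Answer: no

Derivation:
BFS explored all 300 reachable states.
Reachable set includes: (0,0,0), (0,0,1), (0,0,2), (0,0,3), (0,0,4), (0,0,5), (0,0,6), (0,0,7), (0,0,8), (0,0,9), (0,0,10), (0,0,11) ...
Target (A=1, B=2, C=8) not in reachable set → no.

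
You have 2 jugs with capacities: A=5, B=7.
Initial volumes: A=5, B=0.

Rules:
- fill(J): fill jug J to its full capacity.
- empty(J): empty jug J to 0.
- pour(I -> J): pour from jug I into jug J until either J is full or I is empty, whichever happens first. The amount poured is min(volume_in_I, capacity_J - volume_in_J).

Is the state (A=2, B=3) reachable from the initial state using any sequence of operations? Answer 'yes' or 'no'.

Answer: no

Derivation:
BFS explored all 24 reachable states.
Reachable set includes: (0,0), (0,1), (0,2), (0,3), (0,4), (0,5), (0,6), (0,7), (1,0), (1,7), (2,0), (2,7) ...
Target (A=2, B=3) not in reachable set → no.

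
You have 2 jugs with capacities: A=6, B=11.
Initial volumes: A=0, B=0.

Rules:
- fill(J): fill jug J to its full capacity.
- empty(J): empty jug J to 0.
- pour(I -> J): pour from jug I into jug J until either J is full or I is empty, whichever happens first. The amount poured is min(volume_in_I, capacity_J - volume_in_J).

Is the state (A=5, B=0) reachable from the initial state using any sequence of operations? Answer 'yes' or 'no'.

BFS from (A=0, B=0):
  1. fill(B) -> (A=0 B=11)
  2. pour(B -> A) -> (A=6 B=5)
  3. empty(A) -> (A=0 B=5)
  4. pour(B -> A) -> (A=5 B=0)
Target reached → yes.

Answer: yes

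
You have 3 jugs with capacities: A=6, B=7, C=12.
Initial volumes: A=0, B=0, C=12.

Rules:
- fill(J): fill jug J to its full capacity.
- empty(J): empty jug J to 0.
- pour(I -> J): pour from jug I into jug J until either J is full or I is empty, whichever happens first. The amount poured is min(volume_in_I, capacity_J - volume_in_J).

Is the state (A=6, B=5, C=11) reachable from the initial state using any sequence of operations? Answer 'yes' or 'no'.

BFS from (A=0, B=0, C=12):
  1. pour(C -> B) -> (A=0 B=7 C=5)
  2. empty(B) -> (A=0 B=0 C=5)
  3. pour(C -> A) -> (A=5 B=0 C=0)
  4. fill(C) -> (A=5 B=0 C=12)
  5. pour(C -> B) -> (A=5 B=7 C=5)
  6. empty(B) -> (A=5 B=0 C=5)
  7. pour(C -> B) -> (A=5 B=5 C=0)
  8. fill(C) -> (A=5 B=5 C=12)
  9. pour(C -> A) -> (A=6 B=5 C=11)
Target reached → yes.

Answer: yes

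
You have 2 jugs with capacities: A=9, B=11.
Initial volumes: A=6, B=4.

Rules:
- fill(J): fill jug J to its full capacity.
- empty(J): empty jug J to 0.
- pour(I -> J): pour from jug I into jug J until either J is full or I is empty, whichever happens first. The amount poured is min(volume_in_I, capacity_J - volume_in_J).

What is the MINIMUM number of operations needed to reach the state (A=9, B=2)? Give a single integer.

BFS from (A=6, B=4). One shortest path:
  1. empty(A) -> (A=0 B=4)
  2. fill(B) -> (A=0 B=11)
  3. pour(B -> A) -> (A=9 B=2)
Reached target in 3 moves.

Answer: 3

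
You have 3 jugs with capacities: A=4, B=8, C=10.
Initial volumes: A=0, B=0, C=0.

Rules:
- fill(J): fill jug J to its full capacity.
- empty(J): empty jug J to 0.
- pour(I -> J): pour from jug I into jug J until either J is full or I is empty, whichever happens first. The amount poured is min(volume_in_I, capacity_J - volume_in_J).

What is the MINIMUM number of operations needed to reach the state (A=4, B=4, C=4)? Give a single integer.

Answer: 4

Derivation:
BFS from (A=0, B=0, C=0). One shortest path:
  1. fill(A) -> (A=4 B=0 C=0)
  2. fill(B) -> (A=4 B=8 C=0)
  3. pour(A -> C) -> (A=0 B=8 C=4)
  4. pour(B -> A) -> (A=4 B=4 C=4)
Reached target in 4 moves.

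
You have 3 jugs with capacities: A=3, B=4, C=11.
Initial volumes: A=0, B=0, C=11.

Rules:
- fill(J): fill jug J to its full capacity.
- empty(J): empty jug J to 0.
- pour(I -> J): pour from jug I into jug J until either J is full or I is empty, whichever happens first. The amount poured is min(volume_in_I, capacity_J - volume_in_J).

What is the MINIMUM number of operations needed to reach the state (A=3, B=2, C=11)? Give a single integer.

Answer: 6

Derivation:
BFS from (A=0, B=0, C=11). One shortest path:
  1. fill(B) -> (A=0 B=4 C=11)
  2. pour(B -> A) -> (A=3 B=1 C=11)
  3. empty(A) -> (A=0 B=1 C=11)
  4. pour(B -> A) -> (A=1 B=0 C=11)
  5. fill(B) -> (A=1 B=4 C=11)
  6. pour(B -> A) -> (A=3 B=2 C=11)
Reached target in 6 moves.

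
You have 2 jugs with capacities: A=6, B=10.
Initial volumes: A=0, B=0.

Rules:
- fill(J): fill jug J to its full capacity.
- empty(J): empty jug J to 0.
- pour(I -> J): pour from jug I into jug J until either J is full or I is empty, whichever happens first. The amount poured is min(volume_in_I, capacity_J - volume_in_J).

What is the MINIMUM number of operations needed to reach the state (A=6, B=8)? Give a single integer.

BFS from (A=0, B=0). One shortest path:
  1. fill(B) -> (A=0 B=10)
  2. pour(B -> A) -> (A=6 B=4)
  3. empty(A) -> (A=0 B=4)
  4. pour(B -> A) -> (A=4 B=0)
  5. fill(B) -> (A=4 B=10)
  6. pour(B -> A) -> (A=6 B=8)
Reached target in 6 moves.

Answer: 6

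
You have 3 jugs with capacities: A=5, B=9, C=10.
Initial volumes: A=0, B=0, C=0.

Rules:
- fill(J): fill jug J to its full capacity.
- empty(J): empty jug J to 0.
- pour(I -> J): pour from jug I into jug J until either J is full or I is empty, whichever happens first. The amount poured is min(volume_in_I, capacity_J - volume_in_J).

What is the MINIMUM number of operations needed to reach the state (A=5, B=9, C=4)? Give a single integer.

BFS from (A=0, B=0, C=0). One shortest path:
  1. fill(B) -> (A=0 B=9 C=0)
  2. pour(B -> A) -> (A=5 B=4 C=0)
  3. pour(B -> C) -> (A=5 B=0 C=4)
  4. fill(B) -> (A=5 B=9 C=4)
Reached target in 4 moves.

Answer: 4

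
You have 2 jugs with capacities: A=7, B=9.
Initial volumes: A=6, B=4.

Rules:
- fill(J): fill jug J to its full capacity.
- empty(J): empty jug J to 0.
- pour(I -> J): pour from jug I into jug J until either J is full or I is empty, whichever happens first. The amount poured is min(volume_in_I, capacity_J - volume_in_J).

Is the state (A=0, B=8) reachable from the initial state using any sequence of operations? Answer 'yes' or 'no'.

Answer: yes

Derivation:
BFS from (A=6, B=4):
  1. fill(B) -> (A=6 B=9)
  2. pour(B -> A) -> (A=7 B=8)
  3. empty(A) -> (A=0 B=8)
Target reached → yes.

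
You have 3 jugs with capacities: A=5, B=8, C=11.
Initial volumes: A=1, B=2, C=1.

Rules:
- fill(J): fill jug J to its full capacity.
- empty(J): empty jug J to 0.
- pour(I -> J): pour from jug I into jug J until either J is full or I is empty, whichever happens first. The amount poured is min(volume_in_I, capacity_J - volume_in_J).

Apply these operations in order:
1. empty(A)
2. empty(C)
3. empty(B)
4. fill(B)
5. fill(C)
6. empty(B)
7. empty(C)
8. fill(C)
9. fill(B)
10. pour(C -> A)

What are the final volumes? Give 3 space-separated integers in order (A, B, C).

Answer: 5 8 6

Derivation:
Step 1: empty(A) -> (A=0 B=2 C=1)
Step 2: empty(C) -> (A=0 B=2 C=0)
Step 3: empty(B) -> (A=0 B=0 C=0)
Step 4: fill(B) -> (A=0 B=8 C=0)
Step 5: fill(C) -> (A=0 B=8 C=11)
Step 6: empty(B) -> (A=0 B=0 C=11)
Step 7: empty(C) -> (A=0 B=0 C=0)
Step 8: fill(C) -> (A=0 B=0 C=11)
Step 9: fill(B) -> (A=0 B=8 C=11)
Step 10: pour(C -> A) -> (A=5 B=8 C=6)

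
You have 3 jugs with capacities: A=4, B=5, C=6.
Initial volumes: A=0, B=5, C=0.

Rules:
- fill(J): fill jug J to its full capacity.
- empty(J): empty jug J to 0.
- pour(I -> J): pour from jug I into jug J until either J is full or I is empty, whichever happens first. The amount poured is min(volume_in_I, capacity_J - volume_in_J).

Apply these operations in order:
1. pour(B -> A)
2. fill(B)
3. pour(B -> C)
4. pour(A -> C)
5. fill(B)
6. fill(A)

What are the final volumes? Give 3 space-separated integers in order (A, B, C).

Answer: 4 5 6

Derivation:
Step 1: pour(B -> A) -> (A=4 B=1 C=0)
Step 2: fill(B) -> (A=4 B=5 C=0)
Step 3: pour(B -> C) -> (A=4 B=0 C=5)
Step 4: pour(A -> C) -> (A=3 B=0 C=6)
Step 5: fill(B) -> (A=3 B=5 C=6)
Step 6: fill(A) -> (A=4 B=5 C=6)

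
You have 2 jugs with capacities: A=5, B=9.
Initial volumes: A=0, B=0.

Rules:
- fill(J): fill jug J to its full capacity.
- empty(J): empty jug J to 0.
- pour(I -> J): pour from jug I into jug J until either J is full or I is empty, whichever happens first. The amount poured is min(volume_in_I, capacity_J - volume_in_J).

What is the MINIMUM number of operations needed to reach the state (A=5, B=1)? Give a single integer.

Answer: 7

Derivation:
BFS from (A=0, B=0). One shortest path:
  1. fill(A) -> (A=5 B=0)
  2. pour(A -> B) -> (A=0 B=5)
  3. fill(A) -> (A=5 B=5)
  4. pour(A -> B) -> (A=1 B=9)
  5. empty(B) -> (A=1 B=0)
  6. pour(A -> B) -> (A=0 B=1)
  7. fill(A) -> (A=5 B=1)
Reached target in 7 moves.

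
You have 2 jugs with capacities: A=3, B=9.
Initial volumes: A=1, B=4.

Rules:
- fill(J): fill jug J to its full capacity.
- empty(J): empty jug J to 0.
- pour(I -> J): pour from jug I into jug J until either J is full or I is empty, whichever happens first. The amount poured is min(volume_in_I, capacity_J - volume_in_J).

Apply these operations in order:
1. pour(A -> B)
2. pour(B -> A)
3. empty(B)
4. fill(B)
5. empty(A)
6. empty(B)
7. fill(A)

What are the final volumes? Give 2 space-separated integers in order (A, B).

Answer: 3 0

Derivation:
Step 1: pour(A -> B) -> (A=0 B=5)
Step 2: pour(B -> A) -> (A=3 B=2)
Step 3: empty(B) -> (A=3 B=0)
Step 4: fill(B) -> (A=3 B=9)
Step 5: empty(A) -> (A=0 B=9)
Step 6: empty(B) -> (A=0 B=0)
Step 7: fill(A) -> (A=3 B=0)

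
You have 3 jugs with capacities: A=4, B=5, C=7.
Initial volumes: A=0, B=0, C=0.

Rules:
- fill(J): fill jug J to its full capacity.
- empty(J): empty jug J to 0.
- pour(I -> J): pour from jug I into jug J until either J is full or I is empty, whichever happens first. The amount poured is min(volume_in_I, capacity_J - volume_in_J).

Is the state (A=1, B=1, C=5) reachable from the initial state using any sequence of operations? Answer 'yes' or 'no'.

Answer: no

Derivation:
BFS explored all 168 reachable states.
Reachable set includes: (0,0,0), (0,0,1), (0,0,2), (0,0,3), (0,0,4), (0,0,5), (0,0,6), (0,0,7), (0,1,0), (0,1,1), (0,1,2), (0,1,3) ...
Target (A=1, B=1, C=5) not in reachable set → no.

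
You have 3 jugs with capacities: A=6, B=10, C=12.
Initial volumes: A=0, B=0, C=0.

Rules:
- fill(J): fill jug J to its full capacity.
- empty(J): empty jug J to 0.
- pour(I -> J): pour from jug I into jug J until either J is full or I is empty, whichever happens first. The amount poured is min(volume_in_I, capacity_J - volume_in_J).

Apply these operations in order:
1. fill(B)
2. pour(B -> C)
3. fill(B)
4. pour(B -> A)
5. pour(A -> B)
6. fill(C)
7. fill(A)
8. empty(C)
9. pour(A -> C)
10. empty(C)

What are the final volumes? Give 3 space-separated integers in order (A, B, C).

Step 1: fill(B) -> (A=0 B=10 C=0)
Step 2: pour(B -> C) -> (A=0 B=0 C=10)
Step 3: fill(B) -> (A=0 B=10 C=10)
Step 4: pour(B -> A) -> (A=6 B=4 C=10)
Step 5: pour(A -> B) -> (A=0 B=10 C=10)
Step 6: fill(C) -> (A=0 B=10 C=12)
Step 7: fill(A) -> (A=6 B=10 C=12)
Step 8: empty(C) -> (A=6 B=10 C=0)
Step 9: pour(A -> C) -> (A=0 B=10 C=6)
Step 10: empty(C) -> (A=0 B=10 C=0)

Answer: 0 10 0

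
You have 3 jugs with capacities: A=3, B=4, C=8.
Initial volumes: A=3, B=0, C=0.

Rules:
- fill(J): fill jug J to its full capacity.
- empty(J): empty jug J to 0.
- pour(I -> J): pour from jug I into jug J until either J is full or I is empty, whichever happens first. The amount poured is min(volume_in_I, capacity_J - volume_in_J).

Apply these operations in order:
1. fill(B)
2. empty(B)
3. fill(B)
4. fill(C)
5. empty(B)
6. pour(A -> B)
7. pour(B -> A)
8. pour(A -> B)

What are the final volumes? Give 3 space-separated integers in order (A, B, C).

Answer: 0 3 8

Derivation:
Step 1: fill(B) -> (A=3 B=4 C=0)
Step 2: empty(B) -> (A=3 B=0 C=0)
Step 3: fill(B) -> (A=3 B=4 C=0)
Step 4: fill(C) -> (A=3 B=4 C=8)
Step 5: empty(B) -> (A=3 B=0 C=8)
Step 6: pour(A -> B) -> (A=0 B=3 C=8)
Step 7: pour(B -> A) -> (A=3 B=0 C=8)
Step 8: pour(A -> B) -> (A=0 B=3 C=8)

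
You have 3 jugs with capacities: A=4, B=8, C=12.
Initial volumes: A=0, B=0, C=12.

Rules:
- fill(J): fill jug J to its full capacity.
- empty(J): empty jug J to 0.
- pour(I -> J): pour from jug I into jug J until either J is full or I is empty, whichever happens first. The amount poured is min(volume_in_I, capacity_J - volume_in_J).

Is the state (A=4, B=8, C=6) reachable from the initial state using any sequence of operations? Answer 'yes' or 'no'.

BFS explored all 24 reachable states.
Reachable set includes: (0,0,0), (0,0,4), (0,0,8), (0,0,12), (0,4,0), (0,4,4), (0,4,8), (0,4,12), (0,8,0), (0,8,4), (0,8,8), (0,8,12) ...
Target (A=4, B=8, C=6) not in reachable set → no.

Answer: no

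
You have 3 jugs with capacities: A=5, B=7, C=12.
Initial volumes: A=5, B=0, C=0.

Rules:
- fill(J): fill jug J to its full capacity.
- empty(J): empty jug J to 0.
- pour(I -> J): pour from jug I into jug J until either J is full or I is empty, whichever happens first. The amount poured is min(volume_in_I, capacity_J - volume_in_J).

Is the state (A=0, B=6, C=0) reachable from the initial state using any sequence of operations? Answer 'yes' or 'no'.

BFS from (A=5, B=0, C=0):
  1. pour(A -> B) -> (A=0 B=5 C=0)
  2. fill(A) -> (A=5 B=5 C=0)
  3. pour(A -> B) -> (A=3 B=7 C=0)
  4. empty(B) -> (A=3 B=0 C=0)
  5. pour(A -> B) -> (A=0 B=3 C=0)
  6. fill(A) -> (A=5 B=3 C=0)
  7. pour(A -> B) -> (A=1 B=7 C=0)
  8. empty(B) -> (A=1 B=0 C=0)
  9. pour(A -> B) -> (A=0 B=1 C=0)
  10. fill(A) -> (A=5 B=1 C=0)
  11. pour(A -> B) -> (A=0 B=6 C=0)
Target reached → yes.

Answer: yes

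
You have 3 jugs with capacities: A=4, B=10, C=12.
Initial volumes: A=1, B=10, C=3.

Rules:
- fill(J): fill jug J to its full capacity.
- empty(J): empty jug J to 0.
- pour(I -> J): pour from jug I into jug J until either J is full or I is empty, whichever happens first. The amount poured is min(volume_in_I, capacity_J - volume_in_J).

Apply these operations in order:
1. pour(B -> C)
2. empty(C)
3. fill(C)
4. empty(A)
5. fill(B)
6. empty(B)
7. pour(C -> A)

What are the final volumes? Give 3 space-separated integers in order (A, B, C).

Answer: 4 0 8

Derivation:
Step 1: pour(B -> C) -> (A=1 B=1 C=12)
Step 2: empty(C) -> (A=1 B=1 C=0)
Step 3: fill(C) -> (A=1 B=1 C=12)
Step 4: empty(A) -> (A=0 B=1 C=12)
Step 5: fill(B) -> (A=0 B=10 C=12)
Step 6: empty(B) -> (A=0 B=0 C=12)
Step 7: pour(C -> A) -> (A=4 B=0 C=8)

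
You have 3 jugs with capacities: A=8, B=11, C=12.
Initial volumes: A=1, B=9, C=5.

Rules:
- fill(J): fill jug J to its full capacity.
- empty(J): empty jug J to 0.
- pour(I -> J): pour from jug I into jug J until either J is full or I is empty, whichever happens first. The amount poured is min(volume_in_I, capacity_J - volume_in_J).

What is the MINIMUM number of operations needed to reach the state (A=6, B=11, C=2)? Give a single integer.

BFS from (A=1, B=9, C=5). One shortest path:
  1. pour(A -> C) -> (A=0 B=9 C=6)
  2. pour(B -> A) -> (A=8 B=1 C=6)
  3. empty(A) -> (A=0 B=1 C=6)
  4. pour(C -> A) -> (A=6 B=1 C=0)
  5. fill(C) -> (A=6 B=1 C=12)
  6. pour(C -> B) -> (A=6 B=11 C=2)
Reached target in 6 moves.

Answer: 6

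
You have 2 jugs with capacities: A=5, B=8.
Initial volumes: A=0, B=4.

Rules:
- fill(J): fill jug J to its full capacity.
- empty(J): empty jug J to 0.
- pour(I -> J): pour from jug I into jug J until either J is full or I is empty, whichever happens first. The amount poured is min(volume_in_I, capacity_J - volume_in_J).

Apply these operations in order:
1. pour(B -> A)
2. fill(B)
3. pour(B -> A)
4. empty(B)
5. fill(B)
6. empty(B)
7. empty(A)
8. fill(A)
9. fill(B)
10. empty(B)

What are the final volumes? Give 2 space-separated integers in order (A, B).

Step 1: pour(B -> A) -> (A=4 B=0)
Step 2: fill(B) -> (A=4 B=8)
Step 3: pour(B -> A) -> (A=5 B=7)
Step 4: empty(B) -> (A=5 B=0)
Step 5: fill(B) -> (A=5 B=8)
Step 6: empty(B) -> (A=5 B=0)
Step 7: empty(A) -> (A=0 B=0)
Step 8: fill(A) -> (A=5 B=0)
Step 9: fill(B) -> (A=5 B=8)
Step 10: empty(B) -> (A=5 B=0)

Answer: 5 0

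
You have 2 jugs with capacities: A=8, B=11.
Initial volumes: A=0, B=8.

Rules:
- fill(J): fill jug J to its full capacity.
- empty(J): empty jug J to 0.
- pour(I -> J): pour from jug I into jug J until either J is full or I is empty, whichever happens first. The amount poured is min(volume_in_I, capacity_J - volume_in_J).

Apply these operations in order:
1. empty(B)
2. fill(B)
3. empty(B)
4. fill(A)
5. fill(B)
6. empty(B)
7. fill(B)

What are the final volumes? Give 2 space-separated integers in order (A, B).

Step 1: empty(B) -> (A=0 B=0)
Step 2: fill(B) -> (A=0 B=11)
Step 3: empty(B) -> (A=0 B=0)
Step 4: fill(A) -> (A=8 B=0)
Step 5: fill(B) -> (A=8 B=11)
Step 6: empty(B) -> (A=8 B=0)
Step 7: fill(B) -> (A=8 B=11)

Answer: 8 11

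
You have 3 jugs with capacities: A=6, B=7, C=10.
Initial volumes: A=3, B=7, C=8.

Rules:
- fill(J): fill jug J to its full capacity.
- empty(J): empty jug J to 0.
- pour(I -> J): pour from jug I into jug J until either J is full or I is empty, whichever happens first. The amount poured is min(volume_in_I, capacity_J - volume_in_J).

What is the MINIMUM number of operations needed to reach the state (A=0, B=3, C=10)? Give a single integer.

Answer: 3

Derivation:
BFS from (A=3, B=7, C=8). One shortest path:
  1. empty(B) -> (A=3 B=0 C=8)
  2. fill(C) -> (A=3 B=0 C=10)
  3. pour(A -> B) -> (A=0 B=3 C=10)
Reached target in 3 moves.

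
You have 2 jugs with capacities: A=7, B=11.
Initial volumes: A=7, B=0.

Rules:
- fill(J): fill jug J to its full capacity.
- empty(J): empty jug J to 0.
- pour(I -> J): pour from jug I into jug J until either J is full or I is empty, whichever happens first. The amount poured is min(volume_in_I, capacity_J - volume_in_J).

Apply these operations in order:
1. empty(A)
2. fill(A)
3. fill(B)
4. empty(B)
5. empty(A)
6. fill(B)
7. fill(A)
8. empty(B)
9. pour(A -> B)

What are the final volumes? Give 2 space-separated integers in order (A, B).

Answer: 0 7

Derivation:
Step 1: empty(A) -> (A=0 B=0)
Step 2: fill(A) -> (A=7 B=0)
Step 3: fill(B) -> (A=7 B=11)
Step 4: empty(B) -> (A=7 B=0)
Step 5: empty(A) -> (A=0 B=0)
Step 6: fill(B) -> (A=0 B=11)
Step 7: fill(A) -> (A=7 B=11)
Step 8: empty(B) -> (A=7 B=0)
Step 9: pour(A -> B) -> (A=0 B=7)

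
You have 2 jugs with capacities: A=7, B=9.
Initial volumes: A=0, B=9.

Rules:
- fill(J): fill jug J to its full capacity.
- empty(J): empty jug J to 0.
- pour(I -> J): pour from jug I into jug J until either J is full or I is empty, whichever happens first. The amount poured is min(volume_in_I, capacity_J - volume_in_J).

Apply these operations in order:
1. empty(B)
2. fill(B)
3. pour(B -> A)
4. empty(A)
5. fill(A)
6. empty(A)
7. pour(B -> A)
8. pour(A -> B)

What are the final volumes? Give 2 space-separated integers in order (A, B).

Step 1: empty(B) -> (A=0 B=0)
Step 2: fill(B) -> (A=0 B=9)
Step 3: pour(B -> A) -> (A=7 B=2)
Step 4: empty(A) -> (A=0 B=2)
Step 5: fill(A) -> (A=7 B=2)
Step 6: empty(A) -> (A=0 B=2)
Step 7: pour(B -> A) -> (A=2 B=0)
Step 8: pour(A -> B) -> (A=0 B=2)

Answer: 0 2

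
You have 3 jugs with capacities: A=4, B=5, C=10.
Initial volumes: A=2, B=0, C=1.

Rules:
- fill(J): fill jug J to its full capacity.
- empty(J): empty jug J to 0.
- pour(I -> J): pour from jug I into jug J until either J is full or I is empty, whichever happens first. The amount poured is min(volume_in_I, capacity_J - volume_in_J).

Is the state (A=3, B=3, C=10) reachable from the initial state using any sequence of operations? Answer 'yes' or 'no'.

BFS from (A=2, B=0, C=1):
  1. fill(C) -> (A=2 B=0 C=10)
  2. pour(C -> A) -> (A=4 B=0 C=8)
  3. pour(A -> B) -> (A=0 B=4 C=8)
  4. fill(A) -> (A=4 B=4 C=8)
  5. pour(A -> B) -> (A=3 B=5 C=8)
  6. pour(B -> C) -> (A=3 B=3 C=10)
Target reached → yes.

Answer: yes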